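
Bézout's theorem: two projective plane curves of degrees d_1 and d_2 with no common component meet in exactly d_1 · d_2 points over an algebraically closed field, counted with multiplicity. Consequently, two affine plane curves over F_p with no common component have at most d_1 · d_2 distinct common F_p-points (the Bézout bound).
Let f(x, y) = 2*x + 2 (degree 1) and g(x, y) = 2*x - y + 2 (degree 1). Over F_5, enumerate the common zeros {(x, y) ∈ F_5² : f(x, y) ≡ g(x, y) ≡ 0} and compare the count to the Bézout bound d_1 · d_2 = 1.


Common zeros: {(4, 0)}; count = 1; Bézout bound = 1.

deg(f) = 1, deg(g) = 1, so Bézout bound = 1.
Scan x ∈ F_5. For each x, list the y ∈ F_5 with f(x, y) ≡ 0 and those with g(x, y) ≡ 0 (mod 5); the common zeros in that column are the intersection.
  x = 0: f ≡ 0 at y ∈ ∅; g ≡ 0 at y ∈ {2}; common: ∅.
  x = 1: f ≡ 0 at y ∈ ∅; g ≡ 0 at y ∈ {4}; common: ∅.
  x = 2: f ≡ 0 at y ∈ ∅; g ≡ 0 at y ∈ {1}; common: ∅.
  x = 3: f ≡ 0 at y ∈ ∅; g ≡ 0 at y ∈ {3}; common: ∅.
  x = 4: f ≡ 0 at y ∈ {0, 1, 2, 3, 4}; g ≡ 0 at y ∈ {0}; common: {0}.
Collecting: common zeros = {(4, 0)}, so the count is 1.
Comparison with the Bézout bound: 1 ≤ 1 = deg(f)·deg(g), as expected for curves with no common component (the bound is attained).


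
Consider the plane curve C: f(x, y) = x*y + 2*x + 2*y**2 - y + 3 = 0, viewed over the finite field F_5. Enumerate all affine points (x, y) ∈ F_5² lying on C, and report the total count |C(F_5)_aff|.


Affine F_5-points: {(1, 0), (2, 1), (4, 2), (4, 4)}; count = 4.

For each of the 25 pairs (x, y) ∈ F_5², evaluate f(x, y) mod 5. Record the zeros.
  x = 0: [0↦3, 1↦4, 2↦4, 3↦3, 4↦1]  zeros at y ∈ ∅
  x = 1: [0↦0, 1↦2, 2↦3, 3↦3, 4↦2]  zeros at y ∈ {0}
  x = 2: [0↦2, 1↦0, 2↦2, 3↦3, 4↦3]  zeros at y ∈ {1}
  x = 3: [0↦4, 1↦3, 2↦1, 3↦3, 4↦4]  zeros at y ∈ ∅
  x = 4: [0↦1, 1↦1, 2↦0, 3↦3, 4↦0]  zeros at y ∈ {2, 4}
Collecting zeros: affine points = {(1, 0), (2, 1), (4, 2), (4, 4)}.
Total count |C(F_5)_aff| = 4.


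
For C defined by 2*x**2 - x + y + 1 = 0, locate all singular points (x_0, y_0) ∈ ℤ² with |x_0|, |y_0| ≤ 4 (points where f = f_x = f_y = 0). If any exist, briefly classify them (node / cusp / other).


No singular points in the scanned grid; C is smooth there.

Compute partial derivatives:
  f_x = 4*x - 1.
  f_y = 1.
f_y = 1 is a nonzero constant, so f_y never vanishes: no point (x, y) can satisfy f = f_x = f_y = 0. In particular no (x, y) ∈ {−4, ..., 4}² is singular; the curve is smooth.


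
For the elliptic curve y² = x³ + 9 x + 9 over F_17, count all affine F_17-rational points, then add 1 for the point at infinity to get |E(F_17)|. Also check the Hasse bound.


Affine points = {(0, 3), (0, 14), (1, 6), (1, 11), (2, 1), (2, 16), (5, 3), (5, 14), (8, 7), (8, 10), (12, 3), (12, 14), (15, 0), (16, 4), (16, 13)}; affine count = 15; |E(F_17)| = 16.

Discriminant check: Δ ∝ 4a³ + 27b² = 4·9³ + 27·9² = 4·729 + 27·81 ≡ 3 (mod 17). Nonzero ⇒ E is nonsingular.
For each x ∈ F_17, compute rhs = x³ + 9·x + 9 mod 17, then count y ∈ F_17 with y² ≡ rhs.
  x = 0: rhs = 9, matching y values: 3, 14 (2 points).
  x = 1: rhs = 2, matching y values: 6, 11 (2 points).
  x = 2: rhs = 1, matching y values: 1, 16 (2 points).
  x = 3: rhs = 12, matching y values: none (0 points).
  x = 4: rhs = 7, matching y values: none (0 points).
  x = 5: rhs = 9, matching y values: 3, 14 (2 points).
  x = 6: rhs = 7, matching y values: none (0 points).
  x = 7: rhs = 7, matching y values: none (0 points).
  x = 8: rhs = 15, matching y values: 7, 10 (2 points).
  x = 9: rhs = 3, matching y values: none (0 points).
  x = 10: rhs = 11, matching y values: none (0 points).
  x = 11: rhs = 11, matching y values: none (0 points).
  x = 12: rhs = 9, matching y values: 3, 14 (2 points).
  x = 13: rhs = 11, matching y values: none (0 points).
  x = 14: rhs = 6, matching y values: none (0 points).
  x = 15: rhs = 0, matching y values: 0 (1 points).
  x = 16: rhs = 16, matching y values: 4, 13 (2 points).
Total affine count: 15.
Full point count |E(F_17)| = 15 + 1 = 16.
Hasse bound: |16 − (17+1)| = |-2| = 2 ≤ 2√17 ≈ 8.2462 ✓.


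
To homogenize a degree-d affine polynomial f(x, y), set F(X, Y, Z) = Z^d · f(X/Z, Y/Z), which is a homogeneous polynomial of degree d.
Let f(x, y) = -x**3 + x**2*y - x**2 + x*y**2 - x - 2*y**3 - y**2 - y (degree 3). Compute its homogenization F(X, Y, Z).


F(X, Y, Z) = -X**3 + X**2*Y - X**2*Z + X*Y**2 - X*Z**2 - 2*Y**3 - Y**2*Z - Y*Z**2

deg(f) = 3.
Substitute x = X/Z, y = Y/Z into f, then multiply by Z^3.
  monomial -1·x^3·y^0 ↦ -1·X^3·Y^0·Z^0.
  monomial 1·x^2·y^1 ↦ 1·X^2·Y^1·Z^0.
  monomial -1·x^2·y^0 ↦ -1·X^2·Y^0·Z^1.
  monomial 1·x^1·y^2 ↦ 1·X^1·Y^2·Z^0.
  monomial -1·x^1·y^0 ↦ -1·X^1·Y^0·Z^2.
  monomial -2·x^0·y^3 ↦ -2·X^0·Y^3·Z^0.
  monomial -1·x^0·y^2 ↦ -1·X^0·Y^2·Z^1.
  monomial -1·x^0·y^1 ↦ -1·X^0·Y^1·Z^2.
Collecting: F(X, Y, Z) = -X**3 + X**2*Y - X**2*Z + X*Y**2 - X*Z**2 - 2*Y**3 - Y**2*Z - Y*Z**2.


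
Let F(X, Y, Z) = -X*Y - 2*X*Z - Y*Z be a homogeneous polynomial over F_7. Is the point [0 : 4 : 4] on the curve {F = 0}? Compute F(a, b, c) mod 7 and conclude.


F(0,4,4) ≡ 5 (mod 7); P is NOT on the curve.

Evaluate F(0, 4, 4) term-by-term (mod 7).
  -X*Y ↦ -1·0·4·1 = 0
  -2*X*Z ↦ -2·0·1·4 = 0
  -Y*Z ↦ -1·1·4·4 = -16
Sum: F(0, 4, 4) = (0) + (0) + (-16) = -16.
Reducing mod 7: -16 ≡ 5 (mod 7).
Since F(a, b, c) ≡ 5 ≠ 0 (mod 7), P does NOT lie on the curve.


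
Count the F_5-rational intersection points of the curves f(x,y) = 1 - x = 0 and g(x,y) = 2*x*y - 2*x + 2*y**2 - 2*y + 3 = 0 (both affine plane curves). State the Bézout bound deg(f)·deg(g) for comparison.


Common zeros: ∅; count = 0; Bézout bound = 2.

deg(f) = 1, deg(g) = 2, so Bézout bound = 2.
Scan x ∈ F_5. For each x, list the y ∈ F_5 with f(x, y) ≡ 0 and those with g(x, y) ≡ 0 (mod 5); the common zeros in that column are the intersection.
  x = 0: f ≡ 0 at y ∈ ∅; g ≡ 0 at y ∈ {3}; common: ∅.
  x = 1: f ≡ 0 at y ∈ {0, 1, 2, 3, 4}; g ≡ 0 at y ∈ ∅; common: ∅.
  x = 2: f ≡ 0 at y ∈ ∅; g ≡ 0 at y ∈ ∅; common: ∅.
  x = 3: f ≡ 0 at y ∈ ∅; g ≡ 0 at y ∈ {4}; common: ∅.
  x = 4: f ≡ 0 at y ∈ ∅; g ≡ 0 at y ∈ {0, 2}; common: ∅.
Collecting: common zeros = ∅, so the count is 0.
Comparison with the Bézout bound: 0 ≤ 2 = deg(f)·deg(g), as expected for curves with no common component (the affine F_5-count falls short of the bound because intersections may lie at infinity, over extension fields, or carry multiplicity).


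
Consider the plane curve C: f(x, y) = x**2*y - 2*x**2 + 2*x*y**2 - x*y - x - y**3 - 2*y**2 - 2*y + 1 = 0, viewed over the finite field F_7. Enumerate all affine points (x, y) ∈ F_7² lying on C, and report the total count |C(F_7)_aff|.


Affine F_7-points: {(1, 2), (1, 3), (2, 5), (4, 0), (5, 6), (6, 0), (6, 3)}; count = 7.

For each of the 49 pairs (x, y) ∈ F_7², evaluate f(x, y) mod 7. Record the zeros.
  x = 0: [0↦1, 1↦3, 2↦2, 3↦6, 4↦2, 5↦5, 6↦2]  zeros at y ∈ ∅
  x = 1: [0↦5, 1↦2, 2↦0, 3↦0, 4↦3, 5↦3, 6↦1]  zeros at y ∈ {2, 3}
  x = 2: [0↦5, 1↦6, 2↦5, 3↦3, 4↦1, 5↦0, 6↦1]  zeros at y ∈ {5}
  x = 3: [0↦1, 1↦1, 2↦3, 3↦1, 4↦3, 5↦3, 6↦2]  zeros at y ∈ ∅
  x = 4: [0↦0, 1↦1, 2↦1, 3↦1, 4↦2, 5↦5, 6↦4]  zeros at y ∈ {0}
  x = 5: [0↦2, 1↦6, 2↦6, 3↦3, 4↦5, 5↦6, 6↦0]  zeros at y ∈ {6}
  x = 6: [0↦0, 1↦2, 2↦4, 3↦0, 4↦5, 5↦6, 6↦4]  zeros at y ∈ {0, 3}
Collecting zeros: affine points = {(1, 2), (1, 3), (2, 5), (4, 0), (5, 6), (6, 0), (6, 3)}.
Total count |C(F_7)_aff| = 7.


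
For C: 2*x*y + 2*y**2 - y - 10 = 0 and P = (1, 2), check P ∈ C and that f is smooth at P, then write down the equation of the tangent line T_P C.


Tangent line at P: 4*x + 9*y - 22 = 0.

Step 1: f(1, 2) = 0, so P lies on C.
Step 2: partial derivatives
  f_x(x, y) = 2*y, f_y(x, y) = 2*x + 4*y - 1.
  f_x(P) = 4, f_y(P) = 9 (gradient nonzero, so P is smooth).
Step 3: tangent line at P: 4·(x − 1) + 9·(y − 2) = 0.
Expanding: 4*x + 9*y - 22 = 0.


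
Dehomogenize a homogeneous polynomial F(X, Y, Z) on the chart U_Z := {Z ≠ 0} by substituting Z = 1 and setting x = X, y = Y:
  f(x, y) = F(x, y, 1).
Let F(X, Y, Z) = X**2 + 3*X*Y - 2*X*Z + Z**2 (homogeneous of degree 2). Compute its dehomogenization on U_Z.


f(x, y) = x**2 + 3*x*y - 2*x + 1

On U_Z we set Z = 1. Each monomial c·X^i·Y^j·Z^k in F becomes c·x^i·y^j·1^k = c·x^i·y^j.
Substituting Z = 1: F(X, Y, 1) = x**2 + 3*x*y - 2*x + 1.
Note: deg(f) ≤ deg(F) = 2; strict inequality happens when F is divisible by Z (lost terms).


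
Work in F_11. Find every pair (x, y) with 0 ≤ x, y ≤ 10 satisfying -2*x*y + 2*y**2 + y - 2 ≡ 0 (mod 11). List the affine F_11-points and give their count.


Affine F_11-points: {(2, 2), (2, 5), (5, 3), (5, 7), (6, 1), (6, 10), (7, 4), (7, 8), (10, 6), (10, 9)}; count = 10.

For each of the 121 pairs (x, y) ∈ F_11², evaluate f(x, y) mod 11. Record the zeros.
  x = 0: [0↦9, 1↦1, 2↦8, 3↦8, 4↦1, 5↦9, 6↦10, 7↦4, 8↦2, 9↦4, 10↦10]  zeros at y ∈ ∅
  x = 1: [0↦9, 1↦10, 2↦4, 3↦2, 4↦4, 5↦10, 6↦9, 7↦1, 8↦8, 9↦8, 10↦1]  zeros at y ∈ ∅
  x = 2: [0↦9, 1↦8, 2↦0, 3↦7, 4↦7, 5↦0, 6↦8, 7↦9, 8↦3, 9↦1, 10↦3]  zeros at y ∈ {2, 5}
  x = 3: [0↦9, 1↦6, 2↦7, 3↦1, 4↦10, 5↦1, 6↦7, 7↦6, 8↦9, 9↦5, 10↦5]  zeros at y ∈ ∅
  x = 4: [0↦9, 1↦4, 2↦3, 3↦6, 4↦2, 5↦2, 6↦6, 7↦3, 8↦4, 9↦9, 10↦7]  zeros at y ∈ ∅
  x = 5: [0↦9, 1↦2, 2↦10, 3↦0, 4↦5, 5↦3, 6↦5, 7↦0, 8↦10, 9↦2, 10↦9]  zeros at y ∈ {3, 7}
  x = 6: [0↦9, 1↦0, 2↦6, 3↦5, 4↦8, 5↦4, 6↦4, 7↦8, 8↦5, 9↦6, 10↦0]  zeros at y ∈ {1, 10}
  x = 7: [0↦9, 1↦9, 2↦2, 3↦10, 4↦0, 5↦5, 6↦3, 7↦5, 8↦0, 9↦10, 10↦2]  zeros at y ∈ {4, 8}
  x = 8: [0↦9, 1↦7, 2↦9, 3↦4, 4↦3, 5↦6, 6↦2, 7↦2, 8↦6, 9↦3, 10↦4]  zeros at y ∈ ∅
  x = 9: [0↦9, 1↦5, 2↦5, 3↦9, 4↦6, 5↦7, 6↦1, 7↦10, 8↦1, 9↦7, 10↦6]  zeros at y ∈ ∅
  x = 10: [0↦9, 1↦3, 2↦1, 3↦3, 4↦9, 5↦8, 6↦0, 7↦7, 8↦7, 9↦0, 10↦8]  zeros at y ∈ {6, 9}
Collecting zeros: affine points = {(2, 2), (2, 5), (5, 3), (5, 7), (6, 1), (6, 10), (7, 4), (7, 8), (10, 6), (10, 9)}.
Total count |C(F_11)_aff| = 10.


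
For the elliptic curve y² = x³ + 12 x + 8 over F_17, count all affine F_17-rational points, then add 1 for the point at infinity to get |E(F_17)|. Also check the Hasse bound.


Affine points = {(0, 5), (0, 12), (1, 2), (1, 15), (4, 1), (4, 16), (8, 2), (8, 15), (11, 3), (11, 14), (13, 7), (13, 10), (14, 8), (14, 9)}; affine count = 14; |E(F_17)| = 15.

Discriminant check: Δ ∝ 4a³ + 27b² = 4·12³ + 27·8² = 4·1728 + 27·64 ≡ 4 (mod 17). Nonzero ⇒ E is nonsingular.
For each x ∈ F_17, compute rhs = x³ + 12·x + 8 mod 17, then count y ∈ F_17 with y² ≡ rhs.
  x = 0: rhs = 8, matching y values: 5, 12 (2 points).
  x = 1: rhs = 4, matching y values: 2, 15 (2 points).
  x = 2: rhs = 6, matching y values: none (0 points).
  x = 3: rhs = 3, matching y values: none (0 points).
  x = 4: rhs = 1, matching y values: 1, 16 (2 points).
  x = 5: rhs = 6, matching y values: none (0 points).
  x = 6: rhs = 7, matching y values: none (0 points).
  x = 7: rhs = 10, matching y values: none (0 points).
  x = 8: rhs = 4, matching y values: 2, 15 (2 points).
  x = 9: rhs = 12, matching y values: none (0 points).
  x = 10: rhs = 6, matching y values: none (0 points).
  x = 11: rhs = 9, matching y values: 3, 14 (2 points).
  x = 12: rhs = 10, matching y values: none (0 points).
  x = 13: rhs = 15, matching y values: 7, 10 (2 points).
  x = 14: rhs = 13, matching y values: 8, 9 (2 points).
  x = 15: rhs = 10, matching y values: none (0 points).
  x = 16: rhs = 12, matching y values: none (0 points).
Total affine count: 14.
Full point count |E(F_17)| = 14 + 1 = 15.
Hasse bound: |15 − (17+1)| = |-3| = 3 ≤ 2√17 ≈ 8.2462 ✓.


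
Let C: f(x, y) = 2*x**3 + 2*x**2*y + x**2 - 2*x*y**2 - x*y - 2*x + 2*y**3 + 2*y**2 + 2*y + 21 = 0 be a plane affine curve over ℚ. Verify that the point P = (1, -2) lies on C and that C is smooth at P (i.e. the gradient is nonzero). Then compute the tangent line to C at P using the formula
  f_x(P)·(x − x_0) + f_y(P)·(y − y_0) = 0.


Tangent line at P: -8*x + 27*y + 62 = 0.

Step 1: f(1, -2) = 0, so P lies on C.
Step 2: partial derivatives
  f_x(x, y) = 6*x**2 + 4*x*y + 2*x - 2*y**2 - y - 2, f_y(x, y) = 2*x**2 - 4*x*y - x + 6*y**2 + 4*y + 2.
  f_x(P) = -8, f_y(P) = 27 (gradient nonzero, so P is smooth).
Step 3: tangent line at P: -8·(x − 1) + 27·(y − -2) = 0.
Expanding: -8*x + 27*y + 62 = 0.


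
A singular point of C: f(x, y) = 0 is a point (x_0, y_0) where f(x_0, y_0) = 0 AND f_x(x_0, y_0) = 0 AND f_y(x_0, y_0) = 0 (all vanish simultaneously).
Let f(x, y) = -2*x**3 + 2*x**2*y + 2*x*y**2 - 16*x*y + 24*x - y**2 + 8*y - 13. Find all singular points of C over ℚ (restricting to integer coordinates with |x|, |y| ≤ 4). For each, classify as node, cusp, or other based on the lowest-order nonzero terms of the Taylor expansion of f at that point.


Singular points: {(1, 3)}; classification: cusp.

Compute partial derivatives:
  f_x = -6*x**2 + 4*x*y + 2*y**2 - 16*y + 24.
  f_y = 2*x**2 + 4*x*y - 16*x - 2*y + 8.
Scan x_0 ∈ {−4, ..., 4}. For each x_0, f_y(x_0, y) is a polynomial in y; find its integer roots y ∈ {−4, ..., 4}, then test f_x and f at those candidates.
  x = -4: f_y(-4, y) = 104 - 18*y; no integer root y with |y| ≤ 4.
  x = -3: f_y(-3, y) = 74 - 14*y; no integer root y with |y| ≤ 4.
  x = -2: f_y(-2, y) = 48 - 10*y; no integer root y with |y| ≤ 4.
  x = -1: f_y(-1, y) = 26 - 6*y; no integer root y with |y| ≤ 4.
  x = 0: f_y(0, y) = 8 - 2*y; vanishes at y ∈ {4}. (0, 4): f_x = -8 ≠ 0.
  x = 1: f_y(1, y) = 2*y - 6; vanishes at y ∈ {3}. (1, 3): f_x = 0, f = 0 — SINGULAR.
  x = 2: f_y(2, y) = 6*y - 16; no integer root y with |y| ≤ 4.
  x = 3: f_y(3, y) = 10*y - 22; no integer root y with |y| ≤ 4.
  x = 4: f_y(4, y) = 14*y - 24; no integer root y with |y| ≤ 4.
Only singular point on the grid: (1, 3).
Classify: substitute x = 1 + u, y = 3 + v and expand: f = -2*u**3 + 2*u**2*v + 2*u*v**2 + v**2.
No constant or linear terms (consistent with a singular point). Quadratic part: v**2. Cubic part: -2*u**3 + 2*u**2*v + 2*u*v**2.
The quadratic part v**2 is a perfect square, so there is a single (double) tangent line v = 0, i.e. y = 3. Restricting the cubic part to that line (v = 0) leaves -2*u**3 ≠ 0, so f is not divisible by v and the branch is v² ≈ 2*u**3 to lowest order — this is a cusp.
Classification: cusp.


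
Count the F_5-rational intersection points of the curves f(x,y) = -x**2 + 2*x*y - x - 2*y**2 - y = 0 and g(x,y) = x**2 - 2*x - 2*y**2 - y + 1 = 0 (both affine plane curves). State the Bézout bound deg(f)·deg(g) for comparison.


Common zeros: {(2, 3)}; count = 1; Bézout bound = 4.

deg(f) = 2, deg(g) = 2, so Bézout bound = 4.
Scan x ∈ F_5. For each x, list the y ∈ F_5 with f(x, y) ≡ 0 and those with g(x, y) ≡ 0 (mod 5); the common zeros in that column are the intersection.
  x = 0: f ≡ 0 at y ∈ {0, 2}; g ≡ 0 at y ∈ {3, 4}; common: ∅.
  x = 1: f ≡ 0 at y ∈ {4}; g ≡ 0 at y ∈ {0, 2}; common: ∅.
  x = 2: f ≡ 0 at y ∈ {1, 3}; g ≡ 0 at y ∈ {3, 4}; common: {3}.
  x = 3: f ≡ 0 at y ∈ {2, 3}; g ≡ 0 at y ∈ ∅; common: ∅.
  x = 4: f ≡ 0 at y ∈ {0, 1}; g ≡ 0 at y ∈ ∅; common: ∅.
Collecting: common zeros = {(2, 3)}, so the count is 1.
Comparison with the Bézout bound: 1 ≤ 4 = deg(f)·deg(g), as expected for curves with no common component (the affine F_5-count falls short of the bound because intersections may lie at infinity, over extension fields, or carry multiplicity).


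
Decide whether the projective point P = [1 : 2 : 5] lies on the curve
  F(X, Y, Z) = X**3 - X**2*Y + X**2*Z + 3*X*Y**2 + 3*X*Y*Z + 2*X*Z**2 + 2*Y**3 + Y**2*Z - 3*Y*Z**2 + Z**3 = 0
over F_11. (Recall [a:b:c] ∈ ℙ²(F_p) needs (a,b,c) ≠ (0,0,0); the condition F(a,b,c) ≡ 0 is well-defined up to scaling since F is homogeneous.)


F(1,2,5) ≡ 8 (mod 11); P is NOT on the curve.

Evaluate F(1, 2, 5) term-by-term (mod 11).
  X**3 ↦ 1·1·1·1 = 1
  -X**2*Y ↦ -1·1·2·1 = -2
  X**2*Z ↦ 1·1·1·5 = 5
  3*X*Y**2 ↦ 3·1·4·1 = 12
  3*X*Y*Z ↦ 3·1·2·5 = 30
  2*X*Z**2 ↦ 2·1·1·25 = 50
  2*Y**3 ↦ 2·1·8·1 = 16
  Y**2*Z ↦ 1·1·4·5 = 20
  -3*Y*Z**2 ↦ -3·1·2·25 = -150
  Z**3 ↦ 1·1·1·125 = 125
Sum: F(1, 2, 5) = (1) + (-2) + (5) + (12) + (30) + (50) + (16) + (20) + (-150) + (125) = 107.
Reducing mod 11: 107 ≡ 8 (mod 11).
Since F(a, b, c) ≡ 8 ≠ 0 (mod 11), P does NOT lie on the curve.


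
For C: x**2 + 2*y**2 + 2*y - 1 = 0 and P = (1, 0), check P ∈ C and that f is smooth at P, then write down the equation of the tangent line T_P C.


Tangent line at P: 2*x + 2*y - 2 = 0.

Step 1: f(1, 0) = 0, so P lies on C.
Step 2: partial derivatives
  f_x(x, y) = 2*x, f_y(x, y) = 4*y + 2.
  f_x(P) = 2, f_y(P) = 2 (gradient nonzero, so P is smooth).
Step 3: tangent line at P: 2·(x − 1) + 2·(y − 0) = 0.
Expanding: 2*x + 2*y - 2 = 0.


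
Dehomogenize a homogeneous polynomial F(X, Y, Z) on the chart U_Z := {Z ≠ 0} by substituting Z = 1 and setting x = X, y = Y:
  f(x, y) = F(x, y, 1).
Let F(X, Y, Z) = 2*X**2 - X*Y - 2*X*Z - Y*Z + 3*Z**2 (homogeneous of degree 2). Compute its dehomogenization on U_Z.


f(x, y) = 2*x**2 - x*y - 2*x - y + 3

On U_Z we set Z = 1. Each monomial c·X^i·Y^j·Z^k in F becomes c·x^i·y^j·1^k = c·x^i·y^j.
Substituting Z = 1: F(X, Y, 1) = 2*x**2 - x*y - 2*x - y + 3.
Note: deg(f) ≤ deg(F) = 2; strict inequality happens when F is divisible by Z (lost terms).


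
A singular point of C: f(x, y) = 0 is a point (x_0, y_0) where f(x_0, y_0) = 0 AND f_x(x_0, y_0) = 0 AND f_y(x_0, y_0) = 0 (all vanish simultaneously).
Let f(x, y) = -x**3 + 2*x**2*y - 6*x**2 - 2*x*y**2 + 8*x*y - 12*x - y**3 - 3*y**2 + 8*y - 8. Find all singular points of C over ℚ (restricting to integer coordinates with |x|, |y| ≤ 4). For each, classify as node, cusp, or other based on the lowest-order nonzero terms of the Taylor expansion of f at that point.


Singular points: {(-2, 0)}; classification: cusp.

Compute partial derivatives:
  f_x = -3*x**2 + 4*x*y - 12*x - 2*y**2 + 8*y - 12.
  f_y = 2*x**2 - 4*x*y + 8*x - 3*y**2 - 6*y + 8.
Scan x_0 ∈ {−4, ..., 4}. For each x_0, f_y(x_0, y) is a polynomial in y; find its integer roots y ∈ {−4, ..., 4}, then test f_x and f at those candidates.
  x = -4: f_y(-4, y) = -3*y**2 + 10*y + 8; vanishes at y ∈ {4}. (-4, 4): f_x = -76 ≠ 0.
  x = -3: f_y(-3, y) = -3*y**2 + 6*y + 2; no integer root y with |y| ≤ 4.
  x = -2: f_y(-2, y) = -3*y**2 + 2*y; vanishes at y ∈ {0}. (-2, 0): f_x = 0, f = 0 — SINGULAR.
  x = -1: f_y(-1, y) = -3*y**2 - 2*y + 2; no integer root y with |y| ≤ 4.
  x = 0: f_y(0, y) = -3*y**2 - 6*y + 8; no integer root y with |y| ≤ 4.
  x = 1: f_y(1, y) = -3*y**2 - 10*y + 18; no integer root y with |y| ≤ 4.
  x = 2: f_y(2, y) = -3*y**2 - 14*y + 32; no integer root y with |y| ≤ 4.
  x = 3: f_y(3, y) = -3*y**2 - 18*y + 50; no integer root y with |y| ≤ 4.
  x = 4: f_y(4, y) = -3*y**2 - 22*y + 72; no integer root y with |y| ≤ 4.
Only singular point on the grid: (-2, 0).
Classify: substitute x = -2 + u, y = 0 + v and expand: f = -u**3 + 2*u**2*v - 2*u*v**2 - v**3 + v**2.
No constant or linear terms (consistent with a singular point). Quadratic part: v**2. Cubic part: -u**3 + 2*u**2*v - 2*u*v**2 - v**3.
The quadratic part v**2 is a perfect square, so there is a single (double) tangent line v = 0, i.e. y = 0. Restricting the cubic part to that line (v = 0) leaves -u**3 ≠ 0, so f is not divisible by v and the branch is v² ≈ u**3 to lowest order — this is a cusp.
Classification: cusp.


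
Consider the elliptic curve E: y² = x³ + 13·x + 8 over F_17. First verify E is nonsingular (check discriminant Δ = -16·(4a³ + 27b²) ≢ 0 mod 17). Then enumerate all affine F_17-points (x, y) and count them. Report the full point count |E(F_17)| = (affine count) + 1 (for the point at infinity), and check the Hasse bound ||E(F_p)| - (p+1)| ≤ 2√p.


Affine points = {(0, 5), (0, 12), (2, 5), (2, 12), (6, 8), (6, 9), (7, 0), (9, 2), (9, 15), (10, 4), (10, 13), (15, 5), (15, 12)}; affine count = 13; |E(F_17)| = 14.

Discriminant check: Δ ∝ 4a³ + 27b² = 4·13³ + 27·8² = 4·2197 + 27·64 ≡ 10 (mod 17). Nonzero ⇒ E is nonsingular.
For each x ∈ F_17, compute rhs = x³ + 13·x + 8 mod 17, then count y ∈ F_17 with y² ≡ rhs.
  x = 0: rhs = 8, matching y values: 5, 12 (2 points).
  x = 1: rhs = 5, matching y values: none (0 points).
  x = 2: rhs = 8, matching y values: 5, 12 (2 points).
  x = 3: rhs = 6, matching y values: none (0 points).
  x = 4: rhs = 5, matching y values: none (0 points).
  x = 5: rhs = 11, matching y values: none (0 points).
  x = 6: rhs = 13, matching y values: 8, 9 (2 points).
  x = 7: rhs = 0, matching y values: 0 (1 points).
  x = 8: rhs = 12, matching y values: none (0 points).
  x = 9: rhs = 4, matching y values: 2, 15 (2 points).
  x = 10: rhs = 16, matching y values: 4, 13 (2 points).
  x = 11: rhs = 3, matching y values: none (0 points).
  x = 12: rhs = 5, matching y values: none (0 points).
  x = 13: rhs = 11, matching y values: none (0 points).
  x = 14: rhs = 10, matching y values: none (0 points).
  x = 15: rhs = 8, matching y values: 5, 12 (2 points).
  x = 16: rhs = 11, matching y values: none (0 points).
Total affine count: 13.
Full point count |E(F_17)| = 13 + 1 = 14.
Hasse bound: |14 − (17+1)| = |-4| = 4 ≤ 2√17 ≈ 8.2462 ✓.


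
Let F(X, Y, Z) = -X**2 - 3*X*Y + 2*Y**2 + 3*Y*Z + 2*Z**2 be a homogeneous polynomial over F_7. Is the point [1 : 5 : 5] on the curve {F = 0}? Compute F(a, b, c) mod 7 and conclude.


F(1,5,5) ≡ 5 (mod 7); P is NOT on the curve.

Evaluate F(1, 5, 5) term-by-term (mod 7).
  -X**2 ↦ -1·1·1·1 = -1
  -3*X*Y ↦ -3·1·5·1 = -15
  2*Y**2 ↦ 2·1·25·1 = 50
  3*Y*Z ↦ 3·1·5·5 = 75
  2*Z**2 ↦ 2·1·1·25 = 50
Sum: F(1, 5, 5) = (-1) + (-15) + (50) + (75) + (50) = 159.
Reducing mod 7: 159 ≡ 5 (mod 7).
Since F(a, b, c) ≡ 5 ≠ 0 (mod 7), P does NOT lie on the curve.


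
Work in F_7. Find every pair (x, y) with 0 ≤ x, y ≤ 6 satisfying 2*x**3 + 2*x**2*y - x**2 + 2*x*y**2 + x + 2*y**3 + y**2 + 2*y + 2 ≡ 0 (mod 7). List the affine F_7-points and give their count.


Affine F_7-points: {(0, 1), (0, 4), (0, 5), (1, 4), (2, 5), (3, 6), (4, 2), (4, 5), (4, 6), (5, 6), (6, 4)}; count = 11.

For each of the 49 pairs (x, y) ∈ F_7², evaluate f(x, y) mod 7. Record the zeros.
  x = 0: [0↦2, 1↦0, 2↦5, 3↦1, 4↦0, 5↦0, 6↦6]  zeros at y ∈ {1, 4, 5}
  x = 1: [0↦4, 1↦6, 2↦5, 3↦6, 4↦0, 5↦6, 6↦1]  zeros at y ∈ {4}
  x = 2: [0↦2, 1↦5, 2↦2, 3↦5, 4↦5, 5↦0, 6↦2]  zeros at y ∈ {5}
  x = 3: [0↦1, 1↦2, 2↦1, 3↦3, 4↦6, 5↦1, 6↦0]  zeros at y ∈ {6}
  x = 4: [0↦6, 1↦2, 2↦0, 3↦5, 4↦1, 5↦0, 6↦0]  zeros at y ∈ {2, 5, 6}
  x = 5: [0↦1, 1↦3, 2↦4, 3↦2, 4↦2, 5↦2, 6↦0]  zeros at y ∈ {6}
  x = 6: [0↦5, 1↦3, 2↦4, 3↦6, 4↦0, 5↦5, 6↦5]  zeros at y ∈ {4}
Collecting zeros: affine points = {(0, 1), (0, 4), (0, 5), (1, 4), (2, 5), (3, 6), (4, 2), (4, 5), (4, 6), (5, 6), (6, 4)}.
Total count |C(F_7)_aff| = 11.


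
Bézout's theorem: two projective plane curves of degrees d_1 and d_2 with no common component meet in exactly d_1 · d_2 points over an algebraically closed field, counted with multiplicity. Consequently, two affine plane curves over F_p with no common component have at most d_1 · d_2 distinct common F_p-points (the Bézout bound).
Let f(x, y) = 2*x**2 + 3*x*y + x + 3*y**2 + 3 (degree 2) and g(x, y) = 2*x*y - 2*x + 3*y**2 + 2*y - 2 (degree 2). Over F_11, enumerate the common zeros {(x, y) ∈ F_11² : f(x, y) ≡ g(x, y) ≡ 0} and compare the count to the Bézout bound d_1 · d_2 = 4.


Common zeros: ∅; count = 0; Bézout bound = 4.

deg(f) = 2, deg(g) = 2, so Bézout bound = 4.
Scan x ∈ F_11. For each x, list the y ∈ F_11 with f(x, y) ≡ 0 and those with g(x, y) ≡ 0 (mod 11); the common zeros in that column are the intersection.
  x = 0: f ≡ 0 at y ∈ ∅; g ≡ 0 at y ∈ ∅; common: ∅.
  x = 1: f ≡ 0 at y ∈ {4, 6}; g ≡ 0 at y ∈ {8, 9}; common: ∅.
  x = 2: f ≡ 0 at y ∈ {1, 8}; g ≡ 0 at y ∈ {4, 5}; common: ∅.
  x = 3: f ≡ 0 at y ∈ ∅; g ≡ 0 at y ∈ ∅; common: ∅.
  x = 4: f ≡ 0 at y ∈ ∅; g ≡ 0 at y ∈ {2}; common: ∅.
  x = 5: f ≡ 0 at y ∈ ∅; g ≡ 0 at y ∈ ∅; common: ∅.
  x = 6: f ≡ 0 at y ∈ {6, 10}; g ≡ 0 at y ∈ {3, 7}; common: ∅.
  x = 7: f ≡ 0 at y ∈ {1, 3}; g ≡ 0 at y ∈ ∅; common: ∅.
  x = 8: f ≡ 0 at y ∈ ∅; g ≡ 0 at y ∈ {6, 10}; common: ∅.
  x = 9: f ≡ 0 at y ∈ {4, 9}; g ≡ 0 at y ∈ ∅; common: ∅.
  x = 10: f ≡ 0 at y ∈ {3, 9}; g ≡ 0 at y ∈ {0}; common: ∅.
Collecting: common zeros = ∅, so the count is 0.
Comparison with the Bézout bound: 0 ≤ 4 = deg(f)·deg(g), as expected for curves with no common component (the affine F_11-count falls short of the bound because intersections may lie at infinity, over extension fields, or carry multiplicity).


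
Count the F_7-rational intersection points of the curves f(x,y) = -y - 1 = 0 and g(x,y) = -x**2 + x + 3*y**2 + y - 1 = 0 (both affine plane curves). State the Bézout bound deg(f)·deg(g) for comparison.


Common zeros: ∅; count = 0; Bézout bound = 2.

deg(f) = 1, deg(g) = 2, so Bézout bound = 2.
Scan x ∈ F_7. For each x, list the y ∈ F_7 with f(x, y) ≡ 0 and those with g(x, y) ≡ 0 (mod 7); the common zeros in that column are the intersection.
  x = 0: f ≡ 0 at y ∈ {6}; g ≡ 0 at y ∈ ∅; common: ∅.
  x = 1: f ≡ 0 at y ∈ {6}; g ≡ 0 at y ∈ ∅; common: ∅.
  x = 2: f ≡ 0 at y ∈ {6}; g ≡ 0 at y ∈ {4, 5}; common: ∅.
  x = 3: f ≡ 0 at y ∈ {6}; g ≡ 0 at y ∈ {0, 2}; common: ∅.
  x = 4: f ≡ 0 at y ∈ {6}; g ≡ 0 at y ∈ ∅; common: ∅.
  x = 5: f ≡ 0 at y ∈ {6}; g ≡ 0 at y ∈ {0, 2}; common: ∅.
  x = 6: f ≡ 0 at y ∈ {6}; g ≡ 0 at y ∈ {4, 5}; common: ∅.
Collecting: common zeros = ∅, so the count is 0.
Comparison with the Bézout bound: 0 ≤ 2 = deg(f)·deg(g), as expected for curves with no common component (the affine F_7-count falls short of the bound because intersections may lie at infinity, over extension fields, or carry multiplicity).


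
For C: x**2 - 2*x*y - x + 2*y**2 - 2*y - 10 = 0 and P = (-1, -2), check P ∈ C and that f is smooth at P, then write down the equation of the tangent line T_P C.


Tangent line at P: x - 8*y - 15 = 0.

Step 1: f(-1, -2) = 0, so P lies on C.
Step 2: partial derivatives
  f_x(x, y) = 2*x - 2*y - 1, f_y(x, y) = -2*x + 4*y - 2.
  f_x(P) = 1, f_y(P) = -8 (gradient nonzero, so P is smooth).
Step 3: tangent line at P: 1·(x − -1) + -8·(y − -2) = 0.
Expanding: x - 8*y - 15 = 0.


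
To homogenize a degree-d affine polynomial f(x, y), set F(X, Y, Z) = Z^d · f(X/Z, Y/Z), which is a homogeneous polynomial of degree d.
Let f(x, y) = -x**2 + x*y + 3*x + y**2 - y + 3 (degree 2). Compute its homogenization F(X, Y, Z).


F(X, Y, Z) = -X**2 + X*Y + 3*X*Z + Y**2 - Y*Z + 3*Z**2

deg(f) = 2.
Substitute x = X/Z, y = Y/Z into f, then multiply by Z^2.
  monomial -1·x^2·y^0 ↦ -1·X^2·Y^0·Z^0.
  monomial 1·x^1·y^1 ↦ 1·X^1·Y^1·Z^0.
  monomial 3·x^1·y^0 ↦ 3·X^1·Y^0·Z^1.
  monomial 1·x^0·y^2 ↦ 1·X^0·Y^2·Z^0.
  monomial -1·x^0·y^1 ↦ -1·X^0·Y^1·Z^1.
  monomial 3·x^0·y^0 ↦ 3·X^0·Y^0·Z^2.
Collecting: F(X, Y, Z) = -X**2 + X*Y + 3*X*Z + Y**2 - Y*Z + 3*Z**2.


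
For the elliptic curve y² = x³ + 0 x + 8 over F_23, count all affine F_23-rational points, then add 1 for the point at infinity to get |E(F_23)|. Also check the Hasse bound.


Affine points = {(0, 10), (0, 13), (1, 3), (1, 20), (2, 4), (2, 19), (3, 9), (3, 14), (4, 7), (4, 16), (5, 8), (5, 15), (7, 11), (7, 12), (9, 1), (9, 22), (15, 5), (15, 18), (19, 6), (19, 17), (20, 2), (20, 21), (21, 0)}; affine count = 23; |E(F_23)| = 24.

Discriminant check: Δ ∝ 4a³ + 27b² = 4·0³ + 27·8² = 4·0 + 27·64 ≡ 3 (mod 23). Nonzero ⇒ E is nonsingular.
For each x ∈ F_23, compute rhs = x³ + 0·x + 8 mod 23, then count y ∈ F_23 with y² ≡ rhs.
  x = 0: rhs = 8, matching y values: 10, 13 (2 points).
  x = 1: rhs = 9, matching y values: 3, 20 (2 points).
  x = 2: rhs = 16, matching y values: 4, 19 (2 points).
  x = 3: rhs = 12, matching y values: 9, 14 (2 points).
  x = 4: rhs = 3, matching y values: 7, 16 (2 points).
  x = 5: rhs = 18, matching y values: 8, 15 (2 points).
  x = 6: rhs = 17, matching y values: none (0 points).
  x = 7: rhs = 6, matching y values: 11, 12 (2 points).
  x = 8: rhs = 14, matching y values: none (0 points).
  x = 9: rhs = 1, matching y values: 1, 22 (2 points).
  x = 10: rhs = 19, matching y values: none (0 points).
  x = 11: rhs = 5, matching y values: none (0 points).
  x = 12: rhs = 11, matching y values: none (0 points).
  x = 13: rhs = 20, matching y values: none (0 points).
  x = 14: rhs = 15, matching y values: none (0 points).
  x = 15: rhs = 2, matching y values: 5, 18 (2 points).
  x = 16: rhs = 10, matching y values: none (0 points).
  x = 17: rhs = 22, matching y values: none (0 points).
  x = 18: rhs = 21, matching y values: none (0 points).
  x = 19: rhs = 13, matching y values: 6, 17 (2 points).
  x = 20: rhs = 4, matching y values: 2, 21 (2 points).
  x = 21: rhs = 0, matching y values: 0 (1 points).
  x = 22: rhs = 7, matching y values: none (0 points).
Total affine count: 23.
Full point count |E(F_23)| = 23 + 1 = 24.
Hasse bound: |24 − (23+1)| = |0| = 0 ≤ 2√23 ≈ 9.5917 ✓.


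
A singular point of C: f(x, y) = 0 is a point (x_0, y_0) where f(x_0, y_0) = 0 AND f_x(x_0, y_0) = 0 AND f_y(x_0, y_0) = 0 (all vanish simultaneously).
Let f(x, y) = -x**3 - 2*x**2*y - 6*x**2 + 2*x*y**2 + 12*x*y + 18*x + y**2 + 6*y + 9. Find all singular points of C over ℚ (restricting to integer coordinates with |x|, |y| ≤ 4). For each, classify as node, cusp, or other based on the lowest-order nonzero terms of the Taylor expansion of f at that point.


Singular points: {(0, -3)}; classification: cusp.

Compute partial derivatives:
  f_x = -3*x**2 - 4*x*y - 12*x + 2*y**2 + 12*y + 18.
  f_y = -2*x**2 + 4*x*y + 12*x + 2*y + 6.
Scan x_0 ∈ {−4, ..., 4}. For each x_0, f_y(x_0, y) is a polynomial in y; find its integer roots y ∈ {−4, ..., 4}, then test f_x and f at those candidates.
  x = -4: f_y(-4, y) = -14*y - 74; no integer root y with |y| ≤ 4.
  x = -3: f_y(-3, y) = -10*y - 48; no integer root y with |y| ≤ 4.
  x = -2: f_y(-2, y) = -6*y - 26; no integer root y with |y| ≤ 4.
  x = -1: f_y(-1, y) = -2*y - 8; vanishes at y ∈ {-4}. (-1, -4): f_x = -5 ≠ 0.
  x = 0: f_y(0, y) = 2*y + 6; vanishes at y ∈ {-3}. (0, -3): f_x = 0, f = 0 — SINGULAR.
  x = 1: f_y(1, y) = 6*y + 16; no integer root y with |y| ≤ 4.
  x = 2: f_y(2, y) = 10*y + 22; no integer root y with |y| ≤ 4.
  x = 3: f_y(3, y) = 14*y + 24; no integer root y with |y| ≤ 4.
  x = 4: f_y(4, y) = 18*y + 22; no integer root y with |y| ≤ 4.
Only singular point on the grid: (0, -3).
Classify: substitute x = 0 + u, y = -3 + v and expand: f = -u**3 - 2*u**2*v + 2*u*v**2 + v**2.
No constant or linear terms (consistent with a singular point). Quadratic part: v**2. Cubic part: -u**3 - 2*u**2*v + 2*u*v**2.
The quadratic part v**2 is a perfect square, so there is a single (double) tangent line v = 0, i.e. y = -3. Restricting the cubic part to that line (v = 0) leaves -u**3 ≠ 0, so f is not divisible by v and the branch is v² ≈ u**3 to lowest order — this is a cusp.
Classification: cusp.


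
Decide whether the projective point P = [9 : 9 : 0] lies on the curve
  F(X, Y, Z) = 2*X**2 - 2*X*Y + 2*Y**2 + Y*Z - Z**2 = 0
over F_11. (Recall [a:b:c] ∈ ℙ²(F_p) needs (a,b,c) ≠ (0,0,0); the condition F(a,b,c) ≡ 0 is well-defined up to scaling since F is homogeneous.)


F(9,9,0) ≡ 8 (mod 11); P is NOT on the curve.

Evaluate F(9, 9, 0) term-by-term (mod 11).
  2*X**2 ↦ 2·81·1·1 = 162
  -2*X*Y ↦ -2·9·9·1 = -162
  2*Y**2 ↦ 2·1·81·1 = 162
  Y*Z ↦ 1·1·9·0 = 0
  -Z**2 ↦ -1·1·1·0 = 0
Sum: F(9, 9, 0) = (162) + (-162) + (162) + (0) + (0) = 162.
Reducing mod 11: 162 ≡ 8 (mod 11).
Since F(a, b, c) ≡ 8 ≠ 0 (mod 11), P does NOT lie on the curve.


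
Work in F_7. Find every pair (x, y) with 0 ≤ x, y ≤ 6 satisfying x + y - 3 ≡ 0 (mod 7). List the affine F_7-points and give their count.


Affine F_7-points: {(0, 3), (1, 2), (2, 1), (3, 0), (4, 6), (5, 5), (6, 4)}; count = 7.

For each of the 49 pairs (x, y) ∈ F_7², evaluate f(x, y) mod 7. Record the zeros.
  x = 0: [0↦4, 1↦5, 2↦6, 3↦0, 4↦1, 5↦2, 6↦3]  zeros at y ∈ {3}
  x = 1: [0↦5, 1↦6, 2↦0, 3↦1, 4↦2, 5↦3, 6↦4]  zeros at y ∈ {2}
  x = 2: [0↦6, 1↦0, 2↦1, 3↦2, 4↦3, 5↦4, 6↦5]  zeros at y ∈ {1}
  x = 3: [0↦0, 1↦1, 2↦2, 3↦3, 4↦4, 5↦5, 6↦6]  zeros at y ∈ {0}
  x = 4: [0↦1, 1↦2, 2↦3, 3↦4, 4↦5, 5↦6, 6↦0]  zeros at y ∈ {6}
  x = 5: [0↦2, 1↦3, 2↦4, 3↦5, 4↦6, 5↦0, 6↦1]  zeros at y ∈ {5}
  x = 6: [0↦3, 1↦4, 2↦5, 3↦6, 4↦0, 5↦1, 6↦2]  zeros at y ∈ {4}
Collecting zeros: affine points = {(0, 3), (1, 2), (2, 1), (3, 0), (4, 6), (5, 5), (6, 4)}.
Total count |C(F_7)_aff| = 7.


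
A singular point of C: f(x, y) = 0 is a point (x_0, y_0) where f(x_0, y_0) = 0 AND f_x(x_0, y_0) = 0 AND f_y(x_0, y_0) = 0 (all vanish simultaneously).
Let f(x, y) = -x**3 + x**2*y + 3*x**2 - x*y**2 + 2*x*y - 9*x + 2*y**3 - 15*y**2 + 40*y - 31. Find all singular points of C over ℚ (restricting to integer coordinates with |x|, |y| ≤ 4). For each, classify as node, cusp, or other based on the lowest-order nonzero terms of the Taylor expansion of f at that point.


Singular points: {(2, 3)}; classification: cusp.

Compute partial derivatives:
  f_x = -3*x**2 + 2*x*y + 6*x - y**2 + 2*y - 9.
  f_y = x**2 - 2*x*y + 2*x + 6*y**2 - 30*y + 40.
Scan x_0 ∈ {−4, ..., 4}. For each x_0, f_y(x_0, y) is a polynomial in y; find its integer roots y ∈ {−4, ..., 4}, then test f_x and f at those candidates.
  x = -4: f_y(-4, y) = 6*y**2 - 22*y + 48; no integer root y with |y| ≤ 4.
  x = -3: f_y(-3, y) = 6*y**2 - 24*y + 43; no integer root y with |y| ≤ 4.
  x = -2: f_y(-2, y) = 6*y**2 - 26*y + 40; no integer root y with |y| ≤ 4.
  x = -1: f_y(-1, y) = 6*y**2 - 28*y + 39; no integer root y with |y| ≤ 4.
  x = 0: f_y(0, y) = 6*y**2 - 30*y + 40; no integer root y with |y| ≤ 4.
  x = 1: f_y(1, y) = 6*y**2 - 32*y + 43; no integer root y with |y| ≤ 4.
  x = 2: f_y(2, y) = 6*y**2 - 34*y + 48; vanishes at y ∈ {3}. (2, 3): f_x = 0, f = 0 — SINGULAR.
  x = 3: f_y(3, y) = 6*y**2 - 36*y + 55; no integer root y with |y| ≤ 4.
  x = 4: f_y(4, y) = 6*y**2 - 38*y + 64; no integer root y with |y| ≤ 4.
Only singular point on the grid: (2, 3).
Classify: substitute x = 2 + u, y = 3 + v and expand: f = -u**3 + u**2*v - u*v**2 + 2*v**3 + v**2.
No constant or linear terms (consistent with a singular point). Quadratic part: v**2. Cubic part: -u**3 + u**2*v - u*v**2 + 2*v**3.
The quadratic part v**2 is a perfect square, so there is a single (double) tangent line v = 0, i.e. y = 3. Restricting the cubic part to that line (v = 0) leaves -u**3 ≠ 0, so f is not divisible by v and the branch is v² ≈ u**3 to lowest order — this is a cusp.
Classification: cusp.


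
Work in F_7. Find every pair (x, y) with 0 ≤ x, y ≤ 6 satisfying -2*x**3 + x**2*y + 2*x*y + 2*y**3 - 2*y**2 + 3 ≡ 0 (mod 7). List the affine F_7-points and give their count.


Affine F_7-points: {(0, 5), (3, 4), (3, 5), (3, 6)}; count = 4.

For each of the 49 pairs (x, y) ∈ F_7², evaluate f(x, y) mod 7. Record the zeros.
  x = 0: [0↦3, 1↦3, 2↦4, 3↦4, 4↦1, 5↦0, 6↦6]  zeros at y ∈ {5}
  x = 1: [0↦1, 1↦4, 2↦1, 3↦4, 4↦4, 5↦6, 6↦1]  zeros at y ∈ ∅
  x = 2: [0↦1, 1↦2, 2↦4, 3↦5, 4↦3, 5↦3, 6↦3]  zeros at y ∈ ∅
  x = 3: [0↦5, 1↦6, 2↦1, 3↦2, 4↦0, 5↦0, 6↦0]  zeros at y ∈ {4, 5, 6}
  x = 4: [0↦1, 1↦4, 2↦1, 3↦4, 4↦4, 5↦6, 6↦1]  zeros at y ∈ ∅
  x = 5: [0↦5, 1↦5, 2↦6, 3↦6, 4↦3, 5↦2, 6↦1]  zeros at y ∈ ∅
  x = 6: [0↦5, 1↦4, 2↦4, 3↦3, 4↦6, 5↦4, 6↦2]  zeros at y ∈ ∅
Collecting zeros: affine points = {(0, 5), (3, 4), (3, 5), (3, 6)}.
Total count |C(F_7)_aff| = 4.


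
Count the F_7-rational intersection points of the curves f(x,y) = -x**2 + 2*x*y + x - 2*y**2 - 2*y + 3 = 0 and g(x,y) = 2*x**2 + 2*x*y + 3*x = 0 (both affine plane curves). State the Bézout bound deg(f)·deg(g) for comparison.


Common zeros: {(0, 3)}; count = 1; Bézout bound = 4.

deg(f) = 2, deg(g) = 2, so Bézout bound = 4.
Scan x ∈ F_7. For each x, list the y ∈ F_7 with f(x, y) ≡ 0 and those with g(x, y) ≡ 0 (mod 7); the common zeros in that column are the intersection.
  x = 0: f ≡ 0 at y ∈ {3}; g ≡ 0 at y ∈ {0, 1, 2, 3, 4, 5, 6}; common: {3}.
  x = 1: f ≡ 0 at y ∈ ∅; g ≡ 0 at y ∈ {1}; common: ∅.
  x = 2: f ≡ 0 at y ∈ ∅; g ≡ 0 at y ∈ {0}; common: ∅.
  x = 3: f ≡ 0 at y ∈ ∅; g ≡ 0 at y ∈ {6}; common: ∅.
  x = 4: f ≡ 0 at y ∈ ∅; g ≡ 0 at y ∈ {5}; common: ∅.
  x = 5: f ≡ 0 at y ∈ ∅; g ≡ 0 at y ∈ {4}; common: ∅.
  x = 6: f ≡ 0 at y ∈ ∅; g ≡ 0 at y ∈ {3}; common: ∅.
Collecting: common zeros = {(0, 3)}, so the count is 1.
Comparison with the Bézout bound: 1 ≤ 4 = deg(f)·deg(g), as expected for curves with no common component (the affine F_7-count falls short of the bound because intersections may lie at infinity, over extension fields, or carry multiplicity).


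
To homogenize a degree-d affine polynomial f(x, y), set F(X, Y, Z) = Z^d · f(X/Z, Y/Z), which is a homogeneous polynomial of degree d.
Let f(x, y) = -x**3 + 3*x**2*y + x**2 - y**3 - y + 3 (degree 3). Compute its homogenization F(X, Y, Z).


F(X, Y, Z) = -X**3 + 3*X**2*Y + X**2*Z - Y**3 - Y*Z**2 + 3*Z**3

deg(f) = 3.
Substitute x = X/Z, y = Y/Z into f, then multiply by Z^3.
  monomial -1·x^3·y^0 ↦ -1·X^3·Y^0·Z^0.
  monomial 3·x^2·y^1 ↦ 3·X^2·Y^1·Z^0.
  monomial 1·x^2·y^0 ↦ 1·X^2·Y^0·Z^1.
  monomial -1·x^0·y^3 ↦ -1·X^0·Y^3·Z^0.
  monomial -1·x^0·y^1 ↦ -1·X^0·Y^1·Z^2.
  monomial 3·x^0·y^0 ↦ 3·X^0·Y^0·Z^3.
Collecting: F(X, Y, Z) = -X**3 + 3*X**2*Y + X**2*Z - Y**3 - Y*Z**2 + 3*Z**3.


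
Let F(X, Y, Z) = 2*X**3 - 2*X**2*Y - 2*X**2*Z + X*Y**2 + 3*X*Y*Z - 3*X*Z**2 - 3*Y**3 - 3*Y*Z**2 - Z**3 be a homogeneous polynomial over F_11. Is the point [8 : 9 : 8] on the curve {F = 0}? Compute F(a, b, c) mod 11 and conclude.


F(8,9,8) ≡ 2 (mod 11); P is NOT on the curve.

Evaluate F(8, 9, 8) term-by-term (mod 11).
  2*X**3 ↦ 2·512·1·1 = 1024
  -2*X**2*Y ↦ -2·64·9·1 = -1152
  -2*X**2*Z ↦ -2·64·1·8 = -1024
  X*Y**2 ↦ 1·8·81·1 = 648
  3*X*Y*Z ↦ 3·8·9·8 = 1728
  -3*X*Z**2 ↦ -3·8·1·64 = -1536
  -3*Y**3 ↦ -3·1·729·1 = -2187
  -3*Y*Z**2 ↦ -3·1·9·64 = -1728
  -Z**3 ↦ -1·1·1·512 = -512
Sum: F(8, 9, 8) = (1024) + (-1152) + (-1024) + (648) + (1728) + (-1536) + (-2187) + (-1728) + (-512) = -4739.
Reducing mod 11: -4739 ≡ 2 (mod 11).
Since F(a, b, c) ≡ 2 ≠ 0 (mod 11), P does NOT lie on the curve.


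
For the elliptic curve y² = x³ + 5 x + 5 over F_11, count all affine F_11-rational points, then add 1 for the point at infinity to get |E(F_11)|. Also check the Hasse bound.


Affine points = {(0, 4), (0, 7), (1, 0), (2, 1), (2, 10), (3, 5), (3, 6), (4, 1), (4, 10), (5, 1), (5, 10), (6, 3), (6, 8), (7, 3), (7, 8), (9, 3), (9, 8)}; affine count = 17; |E(F_11)| = 18.

Discriminant check: Δ ∝ 4a³ + 27b² = 4·5³ + 27·5² = 4·125 + 27·25 ≡ 9 (mod 11). Nonzero ⇒ E is nonsingular.
For each x ∈ F_11, compute rhs = x³ + 5·x + 5 mod 11, then count y ∈ F_11 with y² ≡ rhs.
  x = 0: rhs = 5, matching y values: 4, 7 (2 points).
  x = 1: rhs = 0, matching y values: 0 (1 points).
  x = 2: rhs = 1, matching y values: 1, 10 (2 points).
  x = 3: rhs = 3, matching y values: 5, 6 (2 points).
  x = 4: rhs = 1, matching y values: 1, 10 (2 points).
  x = 5: rhs = 1, matching y values: 1, 10 (2 points).
  x = 6: rhs = 9, matching y values: 3, 8 (2 points).
  x = 7: rhs = 9, matching y values: 3, 8 (2 points).
  x = 8: rhs = 7, matching y values: none (0 points).
  x = 9: rhs = 9, matching y values: 3, 8 (2 points).
  x = 10: rhs = 10, matching y values: none (0 points).
Total affine count: 17.
Full point count |E(F_11)| = 17 + 1 = 18.
Hasse bound: |18 − (11+1)| = |6| = 6 ≤ 2√11 ≈ 6.6332 ✓.
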